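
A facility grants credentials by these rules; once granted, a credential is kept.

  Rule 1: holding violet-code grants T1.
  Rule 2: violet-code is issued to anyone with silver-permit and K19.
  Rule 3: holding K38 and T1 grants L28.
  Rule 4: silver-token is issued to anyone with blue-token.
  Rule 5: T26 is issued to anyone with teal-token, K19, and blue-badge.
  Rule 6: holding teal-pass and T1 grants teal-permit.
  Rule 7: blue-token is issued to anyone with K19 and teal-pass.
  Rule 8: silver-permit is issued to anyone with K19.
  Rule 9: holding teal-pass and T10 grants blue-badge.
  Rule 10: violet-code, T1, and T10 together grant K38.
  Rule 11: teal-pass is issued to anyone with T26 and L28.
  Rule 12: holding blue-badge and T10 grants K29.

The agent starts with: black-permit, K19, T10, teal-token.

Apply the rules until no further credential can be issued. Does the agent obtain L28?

Yes

Holding K19 grants silver-permit (Rule 8).
Holding silver-permit and K19 grants violet-code (Rule 2).
Holding violet-code grants T1 (Rule 1).
Holding violet-code, T1, and T10 grants K38 (Rule 10).
Holding K38 and T1 grants L28 (Rule 3).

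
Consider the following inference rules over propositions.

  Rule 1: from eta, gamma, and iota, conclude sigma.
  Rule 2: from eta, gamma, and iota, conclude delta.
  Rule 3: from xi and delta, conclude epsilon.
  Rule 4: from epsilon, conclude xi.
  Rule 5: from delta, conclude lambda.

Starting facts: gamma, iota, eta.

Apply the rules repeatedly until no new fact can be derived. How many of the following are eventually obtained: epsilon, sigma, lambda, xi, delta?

3

eta, gamma, and iota hold, so delta follows (Rule 2).
eta, gamma, and iota hold, so sigma follows (Rule 1).
delta holds, so lambda follows (Rule 5).
epsilon would need xi and delta (Rule 3), but xi is never established.
sigma: reached.
lambda: reached.
xi would need epsilon (Rule 4), but epsilon is never established.
delta: reached.
Reached: sigma, lambda, and delta — 3 of the 5.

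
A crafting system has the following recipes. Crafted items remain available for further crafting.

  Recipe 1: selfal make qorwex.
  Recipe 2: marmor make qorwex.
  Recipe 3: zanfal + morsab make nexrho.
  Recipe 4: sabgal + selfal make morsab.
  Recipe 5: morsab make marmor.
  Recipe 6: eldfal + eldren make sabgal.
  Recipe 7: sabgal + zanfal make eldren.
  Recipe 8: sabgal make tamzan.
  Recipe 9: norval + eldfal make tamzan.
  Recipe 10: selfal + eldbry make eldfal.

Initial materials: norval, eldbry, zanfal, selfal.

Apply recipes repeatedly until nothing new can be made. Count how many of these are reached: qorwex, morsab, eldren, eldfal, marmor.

2

Using Recipe 1, selfal makes qorwex.
selfal + eldbry → eldfal (Recipe 10).
qorwex: reached.
morsab would need sabgal and selfal (Recipe 4), but sabgal is never obtained.
eldren would need sabgal and zanfal (Recipe 7), but sabgal is never obtained.
eldfal: reached.
marmor would need morsab (Recipe 5), but morsab is never obtained.
Reached: qorwex and eldfal — 2 of the 5.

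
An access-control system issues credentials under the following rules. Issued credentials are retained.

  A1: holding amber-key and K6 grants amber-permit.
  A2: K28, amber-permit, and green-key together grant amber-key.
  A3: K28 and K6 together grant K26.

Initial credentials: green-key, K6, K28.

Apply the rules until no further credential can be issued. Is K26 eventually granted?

Holding K28 and K6 grants K26 (A3).

Yes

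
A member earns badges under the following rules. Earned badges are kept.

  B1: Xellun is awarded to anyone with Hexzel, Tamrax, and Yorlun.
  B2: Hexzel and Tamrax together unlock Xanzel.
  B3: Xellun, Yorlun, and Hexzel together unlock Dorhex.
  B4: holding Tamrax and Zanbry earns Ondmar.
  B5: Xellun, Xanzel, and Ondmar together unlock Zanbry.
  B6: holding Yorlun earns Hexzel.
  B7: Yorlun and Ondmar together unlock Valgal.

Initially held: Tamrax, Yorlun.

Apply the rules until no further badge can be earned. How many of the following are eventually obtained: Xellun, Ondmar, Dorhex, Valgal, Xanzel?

3

With Yorlun, Hexzel is earned (B6).
With Hexzel, Tamrax, and Yorlun, Xellun is earned (B1).
With Hexzel and Tamrax, Xanzel is earned (B2).
With Xellun, Yorlun, and Hexzel, Dorhex is earned (B3).
Xellun: reached.
Ondmar would need Tamrax and Zanbry (B4), but Zanbry is never earned.
Dorhex: reached.
Valgal would need Yorlun and Ondmar (B7), but Ondmar is never earned.
Xanzel: reached.
Reached: Xellun, Dorhex, and Xanzel — 3 of the 5.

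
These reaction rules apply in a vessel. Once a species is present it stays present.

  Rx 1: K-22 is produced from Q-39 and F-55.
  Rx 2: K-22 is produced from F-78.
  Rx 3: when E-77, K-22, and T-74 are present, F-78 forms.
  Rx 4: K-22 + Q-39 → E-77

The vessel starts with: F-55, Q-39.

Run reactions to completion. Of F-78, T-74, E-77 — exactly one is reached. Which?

Q-39 and F-55 present → K-22 forms (Rx 1).
K-22 and Q-39 present → E-77 forms (Rx 4).
F-78 would need E-77, K-22, and T-74 (Rx 3), but T-74 never forms. No rule produces T-74, and it is not given.

E-77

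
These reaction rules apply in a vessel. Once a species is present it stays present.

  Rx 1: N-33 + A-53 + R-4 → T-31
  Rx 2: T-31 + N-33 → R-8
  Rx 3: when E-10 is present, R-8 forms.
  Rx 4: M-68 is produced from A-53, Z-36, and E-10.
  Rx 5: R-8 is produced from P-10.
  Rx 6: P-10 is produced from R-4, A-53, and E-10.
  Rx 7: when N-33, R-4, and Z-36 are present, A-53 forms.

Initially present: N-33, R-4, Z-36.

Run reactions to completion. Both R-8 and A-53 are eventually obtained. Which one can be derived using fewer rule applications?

A-53

A-53: N-33, R-4, and Z-36 present → A-53 forms (Rx 7). [1 rule application]
R-8: N-33, R-4, and Z-36 present → A-53 forms (Rx 7). N-33, A-53, and R-4 present → T-31 forms (Rx 1). T-31 and N-33 present → R-8 forms (Rx 2). [3 rule applications]
A-53 needs fewer.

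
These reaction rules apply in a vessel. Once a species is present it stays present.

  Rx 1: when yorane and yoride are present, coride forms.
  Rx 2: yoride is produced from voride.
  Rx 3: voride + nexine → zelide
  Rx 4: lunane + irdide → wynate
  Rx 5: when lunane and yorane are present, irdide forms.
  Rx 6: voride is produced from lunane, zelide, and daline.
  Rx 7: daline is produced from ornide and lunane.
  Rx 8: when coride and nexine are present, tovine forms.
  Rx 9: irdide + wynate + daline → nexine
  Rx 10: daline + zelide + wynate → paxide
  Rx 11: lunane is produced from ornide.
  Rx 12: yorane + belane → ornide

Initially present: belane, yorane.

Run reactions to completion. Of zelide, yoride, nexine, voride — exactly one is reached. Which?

nexine

yorane and belane present → ornide forms (Rx 12).
ornide present → lunane forms (Rx 11).
ornide and lunane present → daline forms (Rx 7).
lunane and yorane present → irdide forms (Rx 5).
lunane and irdide present → wynate forms (Rx 4).
irdide, wynate, and daline present → nexine forms (Rx 9).
zelide would need voride and nexine (Rx 3), but voride never forms. voride would need lunane, zelide, and daline (Rx 6), but zelide never forms. yoride would need voride (Rx 2), but voride never forms.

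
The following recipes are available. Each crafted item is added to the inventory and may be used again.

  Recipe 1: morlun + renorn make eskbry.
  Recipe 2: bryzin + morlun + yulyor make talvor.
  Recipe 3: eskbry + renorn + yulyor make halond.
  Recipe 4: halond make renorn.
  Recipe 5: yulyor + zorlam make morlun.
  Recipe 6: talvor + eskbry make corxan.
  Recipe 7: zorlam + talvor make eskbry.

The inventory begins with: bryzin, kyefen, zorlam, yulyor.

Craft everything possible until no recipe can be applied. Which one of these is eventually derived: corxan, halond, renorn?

corxan

Using Recipe 5, yulyor and zorlam make morlun.
bryzin + morlun + yulyor → talvor (Recipe 2).
Using Recipe 7, zorlam and talvor make eskbry.
talvor + eskbry → corxan (Recipe 6).
halond would need eskbry, renorn, and yulyor (Recipe 3), but renorn is never obtained. renorn would need halond (Recipe 4), but halond is never obtained.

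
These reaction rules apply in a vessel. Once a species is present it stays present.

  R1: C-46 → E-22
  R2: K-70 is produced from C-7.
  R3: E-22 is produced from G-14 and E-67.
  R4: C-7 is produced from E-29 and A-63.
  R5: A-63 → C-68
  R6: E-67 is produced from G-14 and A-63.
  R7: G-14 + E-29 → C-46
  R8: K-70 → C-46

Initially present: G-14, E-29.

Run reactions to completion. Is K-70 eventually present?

No

K-70 would need C-7 (R2), but C-7 never forms.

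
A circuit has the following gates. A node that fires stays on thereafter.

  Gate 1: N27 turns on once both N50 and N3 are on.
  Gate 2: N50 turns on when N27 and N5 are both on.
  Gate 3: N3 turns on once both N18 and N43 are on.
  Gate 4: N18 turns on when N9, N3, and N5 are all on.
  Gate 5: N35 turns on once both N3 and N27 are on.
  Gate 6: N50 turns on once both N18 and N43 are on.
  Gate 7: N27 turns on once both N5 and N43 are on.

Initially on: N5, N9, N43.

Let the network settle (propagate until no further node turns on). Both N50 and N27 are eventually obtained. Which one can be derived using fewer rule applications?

N27

N27: Gate 7: N5 and N43 on → N27 on. [1 rule application]
N50: N5 and N43 are on, so N27 turns on (Gate 7). N27 and N5 are on, so N50 turns on (Gate 2). [2 rule applications]
N27 needs fewer.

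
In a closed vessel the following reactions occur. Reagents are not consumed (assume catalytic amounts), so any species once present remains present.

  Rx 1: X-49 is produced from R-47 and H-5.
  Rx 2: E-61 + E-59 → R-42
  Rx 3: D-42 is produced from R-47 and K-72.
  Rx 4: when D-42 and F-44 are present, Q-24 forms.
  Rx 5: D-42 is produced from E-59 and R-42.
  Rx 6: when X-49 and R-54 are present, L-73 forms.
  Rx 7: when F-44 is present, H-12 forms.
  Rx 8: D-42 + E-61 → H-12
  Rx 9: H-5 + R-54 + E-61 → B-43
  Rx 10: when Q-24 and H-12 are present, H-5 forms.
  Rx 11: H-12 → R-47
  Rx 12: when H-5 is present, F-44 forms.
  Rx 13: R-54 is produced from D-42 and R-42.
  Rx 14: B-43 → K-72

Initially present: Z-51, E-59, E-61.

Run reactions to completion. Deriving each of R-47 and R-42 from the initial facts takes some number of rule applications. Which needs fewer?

R-42: E-61 and E-59 present → R-42 forms (Rx 2). [1 rule application]
R-47: E-61 and E-59 present → R-42 forms (Rx 2). E-59 and R-42 present → D-42 forms (Rx 5). D-42 and E-61 present → H-12 forms (Rx 8). H-12 present → R-47 forms (Rx 11). [4 rule applications]
R-42 needs fewer.

R-42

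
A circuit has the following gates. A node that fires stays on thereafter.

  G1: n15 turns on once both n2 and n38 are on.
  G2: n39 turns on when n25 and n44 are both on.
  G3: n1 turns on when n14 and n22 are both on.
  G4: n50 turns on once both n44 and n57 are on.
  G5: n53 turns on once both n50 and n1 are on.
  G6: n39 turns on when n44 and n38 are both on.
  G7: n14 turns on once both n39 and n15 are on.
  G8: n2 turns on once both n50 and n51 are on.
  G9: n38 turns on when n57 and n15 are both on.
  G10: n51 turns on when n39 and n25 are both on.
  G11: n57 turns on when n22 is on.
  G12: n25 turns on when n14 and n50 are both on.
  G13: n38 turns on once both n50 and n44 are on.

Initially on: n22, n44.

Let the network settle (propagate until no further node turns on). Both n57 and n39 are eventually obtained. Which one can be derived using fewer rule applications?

n57: n22 is on, so n57 turns on (G11). [1 rule application]
n39: G11: n22 on → n57 on. G4: n44 and n57 on → n50 on. G13: n50 and n44 on → n38 on. n44 and n38 are on, so n39 turns on (G6). [4 rule applications]
n57 needs fewer.

n57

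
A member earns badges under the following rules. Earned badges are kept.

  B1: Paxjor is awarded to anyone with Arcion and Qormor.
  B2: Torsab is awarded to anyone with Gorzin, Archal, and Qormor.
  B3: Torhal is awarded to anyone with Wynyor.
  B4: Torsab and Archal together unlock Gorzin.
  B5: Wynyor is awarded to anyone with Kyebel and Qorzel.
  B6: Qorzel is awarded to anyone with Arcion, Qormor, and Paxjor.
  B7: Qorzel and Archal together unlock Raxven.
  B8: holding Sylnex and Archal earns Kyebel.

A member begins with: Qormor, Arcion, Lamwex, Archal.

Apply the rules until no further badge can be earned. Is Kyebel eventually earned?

No

Kyebel would need Sylnex and Archal (B8), but Sylnex is never earned.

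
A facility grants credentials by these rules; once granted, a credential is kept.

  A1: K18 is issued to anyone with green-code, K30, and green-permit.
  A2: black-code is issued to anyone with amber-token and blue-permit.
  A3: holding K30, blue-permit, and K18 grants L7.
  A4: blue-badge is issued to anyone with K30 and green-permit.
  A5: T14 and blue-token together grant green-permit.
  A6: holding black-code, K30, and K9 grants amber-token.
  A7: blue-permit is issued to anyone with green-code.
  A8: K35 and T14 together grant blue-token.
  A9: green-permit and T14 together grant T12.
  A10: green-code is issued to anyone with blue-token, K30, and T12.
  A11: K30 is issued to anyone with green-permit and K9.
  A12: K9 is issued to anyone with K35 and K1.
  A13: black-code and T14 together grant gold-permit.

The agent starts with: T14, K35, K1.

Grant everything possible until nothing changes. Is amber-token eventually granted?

No

amber-token would need black-code, K30, and K9 (A6), but black-code is never granted.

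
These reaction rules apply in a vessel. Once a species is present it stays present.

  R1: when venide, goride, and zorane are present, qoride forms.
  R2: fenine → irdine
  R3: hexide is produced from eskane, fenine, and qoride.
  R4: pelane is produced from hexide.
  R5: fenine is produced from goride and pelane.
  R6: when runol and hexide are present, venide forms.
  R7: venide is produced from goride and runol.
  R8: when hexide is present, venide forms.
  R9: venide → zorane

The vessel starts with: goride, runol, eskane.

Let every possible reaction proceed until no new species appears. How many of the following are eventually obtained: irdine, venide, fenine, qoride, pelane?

goride and runol present → venide forms (R7).
venide present → zorane forms (R9).
venide, goride, and zorane present → qoride forms (R1).
irdine would need fenine (R2), but fenine never forms.
venide: reached.
fenine would need goride and pelane (R5), but pelane never forms.
qoride: reached.
pelane would need hexide (R4), but hexide never forms.
Reached: venide and qoride — 2 of the 5.

2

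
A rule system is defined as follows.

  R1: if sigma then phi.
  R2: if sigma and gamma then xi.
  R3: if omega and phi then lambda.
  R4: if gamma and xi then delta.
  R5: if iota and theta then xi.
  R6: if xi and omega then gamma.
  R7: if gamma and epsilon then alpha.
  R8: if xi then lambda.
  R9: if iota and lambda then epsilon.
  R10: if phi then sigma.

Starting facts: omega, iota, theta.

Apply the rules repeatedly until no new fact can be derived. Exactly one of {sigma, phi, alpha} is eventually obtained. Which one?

alpha

iota and theta hold, so xi follows (R5).
From xi, R8 gives lambda.
xi and omega hold, so gamma follows (R6).
From iota and lambda, R9 gives epsilon.
From gamma and epsilon, R7 gives alpha.
phi would need sigma (R1), but sigma is never established. sigma would need phi (R10), but phi is never established.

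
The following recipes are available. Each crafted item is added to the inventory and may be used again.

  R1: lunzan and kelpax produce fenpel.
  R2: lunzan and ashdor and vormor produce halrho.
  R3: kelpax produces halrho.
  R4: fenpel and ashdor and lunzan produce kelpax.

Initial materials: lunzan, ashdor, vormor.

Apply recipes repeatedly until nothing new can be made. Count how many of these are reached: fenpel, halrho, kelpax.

lunzan and ashdor and vormor → halrho (R2).
fenpel would need lunzan and kelpax (R1), but kelpax is never obtained.
halrho: reached.
kelpax would need fenpel, ashdor, and lunzan (R4), but fenpel is never obtained.
Reached: halrho — 1 of the 3.

1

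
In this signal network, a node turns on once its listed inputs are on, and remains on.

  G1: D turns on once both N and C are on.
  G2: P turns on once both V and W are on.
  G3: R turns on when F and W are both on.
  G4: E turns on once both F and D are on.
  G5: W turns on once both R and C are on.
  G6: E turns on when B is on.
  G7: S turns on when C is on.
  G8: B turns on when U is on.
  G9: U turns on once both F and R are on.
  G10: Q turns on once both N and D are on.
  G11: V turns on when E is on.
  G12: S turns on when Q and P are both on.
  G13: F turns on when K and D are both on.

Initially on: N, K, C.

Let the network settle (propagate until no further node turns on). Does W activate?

W would need R and C (G5), but R never turns on.

No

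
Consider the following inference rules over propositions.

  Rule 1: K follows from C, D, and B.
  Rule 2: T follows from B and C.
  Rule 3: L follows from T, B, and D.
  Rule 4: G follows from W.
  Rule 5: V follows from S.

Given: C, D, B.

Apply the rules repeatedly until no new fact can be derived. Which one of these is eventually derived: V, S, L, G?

L

From B and C, Rule 2 gives T.
T, B, and D hold, so L follows (Rule 3).
No rule produces S, and it is not given. G would need W (Rule 4), but W is never established. V would need S (Rule 5), but S is never established.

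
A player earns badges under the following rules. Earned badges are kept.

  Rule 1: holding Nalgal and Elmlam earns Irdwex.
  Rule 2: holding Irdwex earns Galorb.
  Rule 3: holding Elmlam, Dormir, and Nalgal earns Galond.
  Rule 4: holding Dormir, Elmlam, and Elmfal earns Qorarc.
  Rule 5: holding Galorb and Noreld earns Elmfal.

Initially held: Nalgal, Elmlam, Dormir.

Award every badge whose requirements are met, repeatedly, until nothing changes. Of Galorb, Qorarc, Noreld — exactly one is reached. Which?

With Nalgal and Elmlam, Irdwex is earned (Rule 1).
With Irdwex, Galorb is earned (Rule 2).
No rule produces Noreld, and it is not given. Qorarc would need Dormir, Elmlam, and Elmfal (Rule 4), but Elmfal is never earned.

Galorb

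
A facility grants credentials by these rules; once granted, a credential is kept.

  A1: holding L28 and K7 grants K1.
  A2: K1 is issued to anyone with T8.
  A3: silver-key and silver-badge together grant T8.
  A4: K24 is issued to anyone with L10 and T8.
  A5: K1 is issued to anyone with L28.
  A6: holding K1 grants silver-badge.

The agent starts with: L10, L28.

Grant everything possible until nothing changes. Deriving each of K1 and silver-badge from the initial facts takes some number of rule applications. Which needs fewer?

K1

K1: Holding L28 grants K1 (A5). [1 rule application]
silver-badge: Holding L28 grants K1 (A5). Holding K1 grants silver-badge (A6). [2 rule applications]
K1 needs fewer.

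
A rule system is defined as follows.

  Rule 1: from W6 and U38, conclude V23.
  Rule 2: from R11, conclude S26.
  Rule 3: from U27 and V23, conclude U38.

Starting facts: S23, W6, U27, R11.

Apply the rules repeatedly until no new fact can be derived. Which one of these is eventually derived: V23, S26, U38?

From R11, Rule 2 gives S26.
V23 would need W6 and U38 (Rule 1), but U38 is never established. U38 would need U27 and V23 (Rule 3), but V23 is never established.

S26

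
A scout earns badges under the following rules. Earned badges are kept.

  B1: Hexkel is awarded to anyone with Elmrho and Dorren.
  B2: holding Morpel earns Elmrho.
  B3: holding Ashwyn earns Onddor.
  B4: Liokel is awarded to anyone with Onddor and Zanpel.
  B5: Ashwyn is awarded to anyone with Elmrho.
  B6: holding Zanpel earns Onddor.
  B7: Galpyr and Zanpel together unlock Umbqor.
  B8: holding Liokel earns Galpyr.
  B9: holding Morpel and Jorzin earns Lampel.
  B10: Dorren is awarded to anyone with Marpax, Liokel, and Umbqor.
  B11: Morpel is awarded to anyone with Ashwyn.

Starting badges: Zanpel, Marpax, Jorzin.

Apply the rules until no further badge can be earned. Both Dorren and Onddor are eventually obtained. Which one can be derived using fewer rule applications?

Onddor

Onddor: With Zanpel, Onddor is earned (B6). [1 rule application]
Dorren: With Zanpel, Onddor is earned (B6). With Onddor and Zanpel, Liokel is earned (B4). With Liokel, Galpyr is earned (B8). With Galpyr and Zanpel, Umbqor is earned (B7). With Marpax, Liokel, and Umbqor, Dorren is earned (B10). [5 rule applications]
Onddor needs fewer.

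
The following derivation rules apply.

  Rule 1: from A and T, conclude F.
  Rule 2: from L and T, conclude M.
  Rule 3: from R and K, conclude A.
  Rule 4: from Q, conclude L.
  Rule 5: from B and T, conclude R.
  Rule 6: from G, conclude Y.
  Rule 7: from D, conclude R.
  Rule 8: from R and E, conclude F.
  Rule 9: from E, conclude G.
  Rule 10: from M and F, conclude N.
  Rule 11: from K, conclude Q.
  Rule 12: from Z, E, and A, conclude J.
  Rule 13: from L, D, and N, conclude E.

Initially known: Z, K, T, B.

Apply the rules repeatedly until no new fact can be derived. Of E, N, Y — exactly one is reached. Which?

N

B and T hold, so R follows (Rule 5).
From K, Rule 11 gives Q.
From R and K, Rule 3 gives A.
From Q, Rule 4 gives L.
L and T hold, so M follows (Rule 2).
A and T hold, so F follows (Rule 1).
M and F hold, so N follows (Rule 10).
E would need L, D, and N (Rule 13), but D is never established. Y would need G (Rule 6), but G is never established.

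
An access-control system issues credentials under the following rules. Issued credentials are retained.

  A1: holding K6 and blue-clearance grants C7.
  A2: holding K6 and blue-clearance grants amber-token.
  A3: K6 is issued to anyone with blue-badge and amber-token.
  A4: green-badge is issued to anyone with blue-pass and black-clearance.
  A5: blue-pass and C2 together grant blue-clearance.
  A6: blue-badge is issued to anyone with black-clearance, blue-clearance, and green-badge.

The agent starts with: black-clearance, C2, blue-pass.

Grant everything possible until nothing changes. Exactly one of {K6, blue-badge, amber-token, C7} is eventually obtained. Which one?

Holding blue-pass and C2 grants blue-clearance (A5).
Holding blue-pass and black-clearance grants green-badge (A4).
Holding black-clearance, blue-clearance, and green-badge grants blue-badge (A6).
K6 would need blue-badge and amber-token (A3), but amber-token is never granted. C7 would need K6 and blue-clearance (A1), but K6 is never granted. amber-token would need K6 and blue-clearance (A2), but K6 is never granted.

blue-badge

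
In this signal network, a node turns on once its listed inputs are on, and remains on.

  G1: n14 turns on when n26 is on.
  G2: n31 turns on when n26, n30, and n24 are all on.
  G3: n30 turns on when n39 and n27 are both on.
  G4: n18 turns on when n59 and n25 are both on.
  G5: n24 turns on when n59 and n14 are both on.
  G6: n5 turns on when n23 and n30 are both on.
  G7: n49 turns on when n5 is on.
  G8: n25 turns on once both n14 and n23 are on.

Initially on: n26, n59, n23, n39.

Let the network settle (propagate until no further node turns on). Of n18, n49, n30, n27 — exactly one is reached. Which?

n18

G1: n26 on → n14 on.
G8: n14 and n23 on → n25 on.
G4: n59 and n25 on → n18 on.
No rule produces n27, and it is not given. n49 would need n5 (G7), but n5 never turns on. n30 would need n39 and n27 (G3), but n27 never turns on.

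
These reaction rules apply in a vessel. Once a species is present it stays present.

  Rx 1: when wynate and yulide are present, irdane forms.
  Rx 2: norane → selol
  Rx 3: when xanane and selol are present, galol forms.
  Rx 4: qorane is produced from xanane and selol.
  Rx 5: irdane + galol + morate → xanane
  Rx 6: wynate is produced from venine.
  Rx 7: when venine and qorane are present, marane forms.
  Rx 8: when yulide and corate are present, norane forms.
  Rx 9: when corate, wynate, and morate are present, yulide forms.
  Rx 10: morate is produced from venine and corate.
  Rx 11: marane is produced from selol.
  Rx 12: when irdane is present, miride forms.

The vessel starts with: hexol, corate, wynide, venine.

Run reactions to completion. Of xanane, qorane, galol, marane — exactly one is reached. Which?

marane

venine present → wynate forms (Rx 6).
venine and corate present → morate forms (Rx 10).
corate, wynate, and morate present → yulide forms (Rx 9).
yulide and corate present → norane forms (Rx 8).
norane present → selol forms (Rx 2).
selol present → marane forms (Rx 11).
xanane would need irdane, galol, and morate (Rx 5), but galol never forms. qorane would need xanane and selol (Rx 4), but xanane never forms. galol would need xanane and selol (Rx 3), but xanane never forms.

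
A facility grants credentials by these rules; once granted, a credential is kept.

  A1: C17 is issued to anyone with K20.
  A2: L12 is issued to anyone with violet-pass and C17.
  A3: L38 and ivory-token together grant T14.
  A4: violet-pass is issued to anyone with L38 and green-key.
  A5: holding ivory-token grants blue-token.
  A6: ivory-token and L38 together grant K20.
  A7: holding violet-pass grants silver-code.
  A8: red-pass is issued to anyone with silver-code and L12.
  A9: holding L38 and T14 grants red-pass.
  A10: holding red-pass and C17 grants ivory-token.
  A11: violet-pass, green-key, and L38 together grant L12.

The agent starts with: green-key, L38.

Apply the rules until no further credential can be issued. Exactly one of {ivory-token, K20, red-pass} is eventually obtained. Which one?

red-pass

Holding L38 and green-key grants violet-pass (A4).
Holding violet-pass, green-key, and L38 grants L12 (A11).
Holding violet-pass grants silver-code (A7).
Holding silver-code and L12 grants red-pass (A8).
ivory-token would need red-pass and C17 (A10), but C17 is never granted. K20 would need ivory-token and L38 (A6), but ivory-token is never granted.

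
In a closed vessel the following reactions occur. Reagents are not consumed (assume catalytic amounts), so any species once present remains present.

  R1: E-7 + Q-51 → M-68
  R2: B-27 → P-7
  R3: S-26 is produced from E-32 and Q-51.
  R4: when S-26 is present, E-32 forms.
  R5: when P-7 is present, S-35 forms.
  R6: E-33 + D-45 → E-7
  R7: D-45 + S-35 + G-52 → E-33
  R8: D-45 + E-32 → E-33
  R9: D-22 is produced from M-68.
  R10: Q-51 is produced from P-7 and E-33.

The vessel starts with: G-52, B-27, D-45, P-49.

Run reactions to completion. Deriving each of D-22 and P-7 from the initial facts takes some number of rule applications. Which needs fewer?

P-7: B-27 present → P-7 forms (R2). [1 rule application]
D-22: B-27 present → P-7 forms (R2). P-7 present → S-35 forms (R5). D-45, S-35, and G-52 present → E-33 forms (R7). E-33 and D-45 present → E-7 forms (R6). P-7 and E-33 present → Q-51 forms (R10). E-7 and Q-51 present → M-68 forms (R1). M-68 present → D-22 forms (R9). [7 rule applications]
P-7 needs fewer.

P-7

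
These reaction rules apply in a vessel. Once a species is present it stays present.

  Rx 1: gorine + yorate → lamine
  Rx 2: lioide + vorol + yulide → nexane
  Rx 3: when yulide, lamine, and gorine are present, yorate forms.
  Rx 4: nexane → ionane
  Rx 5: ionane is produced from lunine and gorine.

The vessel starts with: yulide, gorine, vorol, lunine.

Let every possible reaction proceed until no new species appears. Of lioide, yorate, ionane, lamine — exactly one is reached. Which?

lunine and gorine present → ionane forms (Rx 5).
lamine would need gorine and yorate (Rx 1), but yorate never forms. yorate would need yulide, lamine, and gorine (Rx 3), but lamine never forms. No rule produces lioide, and it is not given.

ionane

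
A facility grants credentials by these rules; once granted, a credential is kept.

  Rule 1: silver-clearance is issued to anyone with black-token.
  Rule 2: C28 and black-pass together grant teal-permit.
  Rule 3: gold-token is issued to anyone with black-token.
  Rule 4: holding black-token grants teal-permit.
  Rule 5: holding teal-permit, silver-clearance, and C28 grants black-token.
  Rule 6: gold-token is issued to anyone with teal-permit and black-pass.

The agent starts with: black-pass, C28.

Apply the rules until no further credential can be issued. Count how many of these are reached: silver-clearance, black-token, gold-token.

1

Holding C28 and black-pass grants teal-permit (Rule 2).
Holding teal-permit and black-pass grants gold-token (Rule 6).
silver-clearance would need black-token (Rule 1), but black-token is never granted.
black-token would need teal-permit, silver-clearance, and C28 (Rule 5), but silver-clearance is never granted.
gold-token: reached.
Reached: gold-token — 1 of the 3.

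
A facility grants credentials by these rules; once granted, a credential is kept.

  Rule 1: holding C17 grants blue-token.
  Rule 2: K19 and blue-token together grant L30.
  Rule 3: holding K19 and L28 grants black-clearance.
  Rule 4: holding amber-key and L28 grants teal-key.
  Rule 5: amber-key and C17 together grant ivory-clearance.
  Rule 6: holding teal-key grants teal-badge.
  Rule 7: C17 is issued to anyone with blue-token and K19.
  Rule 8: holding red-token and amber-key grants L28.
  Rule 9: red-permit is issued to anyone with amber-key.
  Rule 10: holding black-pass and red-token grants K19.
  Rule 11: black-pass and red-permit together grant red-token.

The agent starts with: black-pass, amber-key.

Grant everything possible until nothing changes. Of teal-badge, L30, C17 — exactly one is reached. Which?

Holding amber-key grants red-permit (Rule 9).
Holding black-pass and red-permit grants red-token (Rule 11).
Holding red-token and amber-key grants L28 (Rule 8).
Holding amber-key and L28 grants teal-key (Rule 4).
Holding teal-key grants teal-badge (Rule 6).
L30 would need K19 and blue-token (Rule 2), but blue-token is never granted. C17 would need blue-token and K19 (Rule 7), but blue-token is never granted.

teal-badge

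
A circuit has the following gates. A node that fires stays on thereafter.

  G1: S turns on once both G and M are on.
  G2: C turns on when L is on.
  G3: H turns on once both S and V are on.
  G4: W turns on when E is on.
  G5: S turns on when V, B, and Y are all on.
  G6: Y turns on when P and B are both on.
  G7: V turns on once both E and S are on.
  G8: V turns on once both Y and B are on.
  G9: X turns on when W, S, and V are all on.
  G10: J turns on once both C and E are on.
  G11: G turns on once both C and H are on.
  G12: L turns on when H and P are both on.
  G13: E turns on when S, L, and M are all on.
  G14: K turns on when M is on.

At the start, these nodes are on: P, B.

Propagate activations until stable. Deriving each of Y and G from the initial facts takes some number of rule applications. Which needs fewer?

Y

Y: G6: P and B on → Y on. [1 rule application]
G: P and B are on, so Y turns on (G6). Y and B are on, so V turns on (G8). V, B, and Y are on, so S turns on (G5). G3: S and V on → H on. H and P are on, so L turns on (G12). L is on, so C turns on (G2). G11: C and H on → G on. [7 rule applications]
Y needs fewer.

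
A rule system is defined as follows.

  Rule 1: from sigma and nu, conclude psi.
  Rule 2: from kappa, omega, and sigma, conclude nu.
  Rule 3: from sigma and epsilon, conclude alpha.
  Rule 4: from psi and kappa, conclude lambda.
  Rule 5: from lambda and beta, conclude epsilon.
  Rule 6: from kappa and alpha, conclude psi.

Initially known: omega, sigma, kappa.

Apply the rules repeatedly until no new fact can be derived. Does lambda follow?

Yes

kappa, omega, and sigma hold, so nu follows (Rule 2).
From sigma and nu, Rule 1 gives psi.
psi and kappa hold, so lambda follows (Rule 4).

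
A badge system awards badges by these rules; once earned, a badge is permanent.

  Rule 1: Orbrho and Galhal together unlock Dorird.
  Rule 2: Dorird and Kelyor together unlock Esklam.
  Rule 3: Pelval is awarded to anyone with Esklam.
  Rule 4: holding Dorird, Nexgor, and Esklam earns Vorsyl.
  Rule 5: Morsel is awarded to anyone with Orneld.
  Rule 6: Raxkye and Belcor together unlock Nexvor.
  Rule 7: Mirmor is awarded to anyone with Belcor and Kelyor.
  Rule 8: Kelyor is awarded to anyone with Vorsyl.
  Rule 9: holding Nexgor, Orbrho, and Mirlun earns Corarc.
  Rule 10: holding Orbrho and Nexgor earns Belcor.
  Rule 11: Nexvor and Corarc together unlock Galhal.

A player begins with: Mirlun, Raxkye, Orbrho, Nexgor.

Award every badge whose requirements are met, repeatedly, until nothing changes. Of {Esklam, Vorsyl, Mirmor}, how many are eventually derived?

0

Esklam would need Dorird and Kelyor (Rule 2), but Kelyor is never earned.
Vorsyl would need Dorird, Nexgor, and Esklam (Rule 4), but Esklam is never earned.
Mirmor would need Belcor and Kelyor (Rule 7), but Kelyor is never earned.
None of the 3 are reached.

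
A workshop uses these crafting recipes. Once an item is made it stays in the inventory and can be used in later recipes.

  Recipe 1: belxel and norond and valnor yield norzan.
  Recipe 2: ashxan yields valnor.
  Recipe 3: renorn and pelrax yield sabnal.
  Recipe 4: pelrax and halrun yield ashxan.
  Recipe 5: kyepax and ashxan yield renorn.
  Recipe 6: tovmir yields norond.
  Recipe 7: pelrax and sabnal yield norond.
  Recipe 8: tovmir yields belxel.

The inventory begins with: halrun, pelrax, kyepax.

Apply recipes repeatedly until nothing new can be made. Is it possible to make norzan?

norzan would need belxel, norond, and valnor (Recipe 1), but belxel is never obtained.

No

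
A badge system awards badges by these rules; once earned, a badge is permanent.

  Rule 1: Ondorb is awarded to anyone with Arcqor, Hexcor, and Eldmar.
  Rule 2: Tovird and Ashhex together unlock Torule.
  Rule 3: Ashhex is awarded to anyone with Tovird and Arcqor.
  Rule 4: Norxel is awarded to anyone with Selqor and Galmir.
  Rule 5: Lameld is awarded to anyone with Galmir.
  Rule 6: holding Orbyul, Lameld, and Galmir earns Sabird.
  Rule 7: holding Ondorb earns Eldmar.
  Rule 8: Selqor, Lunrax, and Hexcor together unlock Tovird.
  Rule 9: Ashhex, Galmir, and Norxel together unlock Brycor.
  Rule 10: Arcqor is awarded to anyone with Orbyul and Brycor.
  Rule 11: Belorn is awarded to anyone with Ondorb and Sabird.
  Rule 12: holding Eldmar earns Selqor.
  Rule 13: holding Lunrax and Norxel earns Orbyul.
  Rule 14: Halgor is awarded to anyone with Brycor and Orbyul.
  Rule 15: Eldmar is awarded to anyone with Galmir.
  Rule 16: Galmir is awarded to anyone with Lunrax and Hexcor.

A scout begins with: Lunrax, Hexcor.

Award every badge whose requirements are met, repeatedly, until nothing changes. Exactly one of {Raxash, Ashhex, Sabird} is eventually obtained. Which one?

With Lunrax and Hexcor, Galmir is earned (Rule 16).
With Galmir, Lameld is earned (Rule 5).
With Galmir, Eldmar is earned (Rule 15).
With Eldmar, Selqor is earned (Rule 12).
With Selqor and Galmir, Norxel is earned (Rule 4).
With Lunrax and Norxel, Orbyul is earned (Rule 13).
With Orbyul, Lameld, and Galmir, Sabird is earned (Rule 6).
Ashhex would need Tovird and Arcqor (Rule 3), but Arcqor is never earned. No rule produces Raxash, and it is not given.

Sabird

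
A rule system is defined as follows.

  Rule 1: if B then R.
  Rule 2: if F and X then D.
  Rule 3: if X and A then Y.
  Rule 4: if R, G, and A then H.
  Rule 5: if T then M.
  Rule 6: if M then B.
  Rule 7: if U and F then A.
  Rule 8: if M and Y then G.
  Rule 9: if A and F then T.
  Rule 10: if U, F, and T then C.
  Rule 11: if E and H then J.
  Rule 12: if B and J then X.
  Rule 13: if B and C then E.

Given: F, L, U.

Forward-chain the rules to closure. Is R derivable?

From U and F, Rule 7 gives A.
From A and F, Rule 9 gives T.
T holds, so M follows (Rule 5).
From M, Rule 6 gives B.
From B, Rule 1 gives R.

Yes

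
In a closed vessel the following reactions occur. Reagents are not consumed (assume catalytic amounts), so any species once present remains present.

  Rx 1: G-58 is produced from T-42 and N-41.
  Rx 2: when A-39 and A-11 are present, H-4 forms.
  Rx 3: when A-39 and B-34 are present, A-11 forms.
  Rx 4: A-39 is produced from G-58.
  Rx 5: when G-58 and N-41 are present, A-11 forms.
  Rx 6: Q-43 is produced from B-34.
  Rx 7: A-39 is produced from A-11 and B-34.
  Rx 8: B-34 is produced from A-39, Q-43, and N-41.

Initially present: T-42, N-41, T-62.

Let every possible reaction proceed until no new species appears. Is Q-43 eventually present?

Q-43 would need B-34 (Rx 6), but B-34 never forms.

No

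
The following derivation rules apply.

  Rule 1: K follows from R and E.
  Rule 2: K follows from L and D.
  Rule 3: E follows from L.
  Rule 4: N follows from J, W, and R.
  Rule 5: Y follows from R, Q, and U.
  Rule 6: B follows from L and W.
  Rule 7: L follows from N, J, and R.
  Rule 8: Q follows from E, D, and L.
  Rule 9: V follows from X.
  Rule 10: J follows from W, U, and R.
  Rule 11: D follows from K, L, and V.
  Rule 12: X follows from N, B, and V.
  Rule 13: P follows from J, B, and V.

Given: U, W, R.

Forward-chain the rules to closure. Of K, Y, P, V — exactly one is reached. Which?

From W, U, and R, Rule 10 gives J.
From J, W, and R, Rule 4 gives N.
N, J, and R hold, so L follows (Rule 7).
L holds, so E follows (Rule 3).
From R and E, Rule 1 gives K.
P would need J, B, and V (Rule 13), but V is never established. V would need X (Rule 9), but X is never established. Y would need R, Q, and U (Rule 5), but Q is never established.

K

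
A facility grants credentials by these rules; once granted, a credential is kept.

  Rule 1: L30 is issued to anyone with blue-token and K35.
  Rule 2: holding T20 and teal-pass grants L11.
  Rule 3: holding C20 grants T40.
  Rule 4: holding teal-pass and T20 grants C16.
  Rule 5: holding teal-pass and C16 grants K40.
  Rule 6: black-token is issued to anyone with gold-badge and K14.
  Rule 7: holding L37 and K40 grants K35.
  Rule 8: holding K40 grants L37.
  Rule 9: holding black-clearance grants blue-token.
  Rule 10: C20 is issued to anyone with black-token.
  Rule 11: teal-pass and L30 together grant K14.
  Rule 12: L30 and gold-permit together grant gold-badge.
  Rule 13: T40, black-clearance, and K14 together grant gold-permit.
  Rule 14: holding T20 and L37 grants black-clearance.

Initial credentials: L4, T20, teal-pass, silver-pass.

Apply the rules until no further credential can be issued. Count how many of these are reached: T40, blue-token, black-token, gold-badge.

1

Holding teal-pass and T20 grants C16 (Rule 4).
Holding teal-pass and C16 grants K40 (Rule 5).
Holding K40 grants L37 (Rule 8).
Holding T20 and L37 grants black-clearance (Rule 14).
Holding black-clearance grants blue-token (Rule 9).
T40 would need C20 (Rule 3), but C20 is never granted.
blue-token: reached.
black-token would need gold-badge and K14 (Rule 6), but gold-badge is never granted.
gold-badge would need L30 and gold-permit (Rule 12), but gold-permit is never granted.
Reached: blue-token — 1 of the 4.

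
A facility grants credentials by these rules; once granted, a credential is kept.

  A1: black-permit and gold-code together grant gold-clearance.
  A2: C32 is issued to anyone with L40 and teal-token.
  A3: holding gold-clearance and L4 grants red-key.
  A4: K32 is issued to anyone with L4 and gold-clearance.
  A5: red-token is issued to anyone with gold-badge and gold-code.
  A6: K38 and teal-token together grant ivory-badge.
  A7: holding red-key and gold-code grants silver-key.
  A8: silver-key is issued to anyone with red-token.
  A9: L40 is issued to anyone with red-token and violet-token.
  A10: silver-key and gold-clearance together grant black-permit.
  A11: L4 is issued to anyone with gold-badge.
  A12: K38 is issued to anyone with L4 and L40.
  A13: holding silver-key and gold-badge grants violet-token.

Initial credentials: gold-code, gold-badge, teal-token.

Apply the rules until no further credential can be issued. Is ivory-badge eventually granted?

Yes

Holding gold-badge and gold-code grants red-token (A5).
Holding gold-badge grants L4 (A11).
Holding red-token grants silver-key (A8).
Holding silver-key and gold-badge grants violet-token (A13).
Holding red-token and violet-token grants L40 (A9).
Holding L4 and L40 grants K38 (A12).
Holding K38 and teal-token grants ivory-badge (A6).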